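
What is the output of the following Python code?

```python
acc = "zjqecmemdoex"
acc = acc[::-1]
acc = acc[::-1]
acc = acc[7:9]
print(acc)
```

md

reverse → 'xeodmemceqjz'
reverse → 'zjqecmemdoex'
slice [7:9] → 'md'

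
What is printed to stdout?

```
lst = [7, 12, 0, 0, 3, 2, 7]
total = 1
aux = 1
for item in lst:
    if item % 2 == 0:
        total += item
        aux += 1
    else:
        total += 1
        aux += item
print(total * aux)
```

396

item=7: not even, total = 1+1 = 2; aux=8
item=12: even, total = 2+12 = 14; aux=9
item=0: even, total = 14+0 = 14; aux=10
item=0: even, total = 14+0 = 14; aux=11
item=3: not even, total = 14+1 = 15; aux=14
item=2: even, total = 15+2 = 17; aux=15
item=7: not even, total = 17+1 = 18; aux=22
total*aux = 18*22 = 396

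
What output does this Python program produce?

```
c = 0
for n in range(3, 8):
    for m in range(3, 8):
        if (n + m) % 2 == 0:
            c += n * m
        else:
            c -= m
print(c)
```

n=3,m=3: even sum, c = 0+9 = 9
n=3,m=4: odd sum, c = 9-4 = 5
n=3,m=5: even sum, c = 5+15 = 20
n=3,m=6: odd sum, c = 20-6 = 14
n=3,m=7: even sum, c = 14+21 = 35
n=4,m=3: odd sum, c = 35-3 = 32
n=4,m=4: even sum, c = 32+16 = 48
n=4,m=5: odd sum, c = 48-5 = 43
n=4,m=6: even sum, c = 43+24 = 67
n=4,m=7: odd sum, c = 67-7 = 60
n=5,m=3: even sum, c = 60+15 = 75
n=5,m=4: odd sum, c = 75-4 = 71
n=5,m=5: even sum, c = 71+25 = 96
n=5,m=6: odd sum, c = 96-6 = 90
n=5,m=7: even sum, c = 90+35 = 125
n=6,m=3: odd sum, c = 125-3 = 122
n=6,m=4: even sum, c = 122+24 = 146
n=6,m=5: odd sum, c = 146-5 = 141
n=6,m=6: even sum, c = 141+36 = 177
n=6,m=7: odd sum, c = 177-7 = 170
n=7,m=3: even sum, c = 170+21 = 191
n=7,m=4: odd sum, c = 191-4 = 187
n=7,m=5: even sum, c = 187+35 = 222
n=7,m=6: odd sum, c = 222-6 = 216
n=7,m=7: even sum, c = 216+49 = 265

265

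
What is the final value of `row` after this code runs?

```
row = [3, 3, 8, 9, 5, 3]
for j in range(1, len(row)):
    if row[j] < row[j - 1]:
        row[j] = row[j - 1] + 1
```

[3, 3, 8, 9, 10, 11]

j=1: 3>=3, unchanged → [3, 3, 8, 9, 5, 3]
j=2: 8>=3, unchanged → [3, 3, 8, 9, 5, 3]
j=3: 9>=8, unchanged → [3, 3, 8, 9, 5, 3]
j=4: 5<9, row[4] = 9+1 = 10 → [3, 3, 8, 9, 10, 3]
j=5: 3<10, row[5] = 10+1 = 11 → [3, 3, 8, 9, 10, 11]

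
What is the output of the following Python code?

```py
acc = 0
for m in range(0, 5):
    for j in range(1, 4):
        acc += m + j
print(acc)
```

m=0,j=1: acc = 0+1 = 1
m=0,j=2: acc = 1+2 = 3
m=0,j=3: acc = 3+3 = 6
m=1,j=1: acc = 6+2 = 8
m=1,j=2: acc = 8+3 = 11
m=1,j=3: acc = 11+4 = 15
m=2,j=1: acc = 15+3 = 18
m=2,j=2: acc = 18+4 = 22
m=2,j=3: acc = 22+5 = 27
m=3,j=1: acc = 27+4 = 31
m=3,j=2: acc = 31+5 = 36
m=3,j=3: acc = 36+6 = 42
m=4,j=1: acc = 42+5 = 47
m=4,j=2: acc = 47+6 = 53
m=4,j=3: acc = 53+7 = 60

60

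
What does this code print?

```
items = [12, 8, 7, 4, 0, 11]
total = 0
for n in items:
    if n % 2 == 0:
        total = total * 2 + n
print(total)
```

n=12: even, total = 0*2+12 = 12
n=8: even, total = 12*2+8 = 32
n=7: not even
n=4: even, total = 32*2+4 = 68
n=0: even, total = 68*2+0 = 136
n=11: not even

136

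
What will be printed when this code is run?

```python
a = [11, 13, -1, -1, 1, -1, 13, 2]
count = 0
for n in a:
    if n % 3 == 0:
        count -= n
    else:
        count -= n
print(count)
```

-37

n=11: not %3==0, count = 0-11 = -11
n=13: not %3==0, count = (-11)-13 = -24
n=-1: not %3==0, count = (-24)-(-1) = -23
n=-1: not %3==0, count = (-23)-(-1) = -22
n=1: not %3==0, count = (-22)-1 = -23
n=-1: not %3==0, count = (-23)-(-1) = -22
n=13: not %3==0, count = (-22)-13 = -35
n=2: not %3==0, count = (-35)-2 = -37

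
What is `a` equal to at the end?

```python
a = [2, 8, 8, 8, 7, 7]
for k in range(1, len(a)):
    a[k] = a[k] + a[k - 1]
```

k=1: a[1] = 8+2 = 10 → [2, 10, 8, 8, 7, 7]
k=2: a[2] = 8+10 = 18 → [2, 10, 18, 8, 7, 7]
k=3: a[3] = 8+18 = 26 → [2, 10, 18, 26, 7, 7]
k=4: a[4] = 7+26 = 33 → [2, 10, 18, 26, 33, 7]
k=5: a[5] = 7+33 = 40 → [2, 10, 18, 26, 33, 40]

[2, 10, 18, 26, 33, 40]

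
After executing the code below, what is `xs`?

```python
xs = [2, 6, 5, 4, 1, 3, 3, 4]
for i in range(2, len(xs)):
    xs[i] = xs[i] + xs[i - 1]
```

i=2: xs[2] = 5+6 = 11 → [2, 6, 11, 4, 1, 3, 3, 4]
i=3: xs[3] = 4+11 = 15 → [2, 6, 11, 15, 1, 3, 3, 4]
i=4: xs[4] = 1+15 = 16 → [2, 6, 11, 15, 16, 3, 3, 4]
i=5: xs[5] = 3+16 = 19 → [2, 6, 11, 15, 16, 19, 3, 4]
i=6: xs[6] = 3+19 = 22 → [2, 6, 11, 15, 16, 19, 22, 4]
i=7: xs[7] = 4+22 = 26 → [2, 6, 11, 15, 16, 19, 22, 26]

[2, 6, 11, 15, 16, 19, 22, 26]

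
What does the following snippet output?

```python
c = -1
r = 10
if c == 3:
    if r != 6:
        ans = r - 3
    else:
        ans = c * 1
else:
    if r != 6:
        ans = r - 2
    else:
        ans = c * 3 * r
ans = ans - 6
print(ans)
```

c=-1, r=10
c == 3 is False; r != 6 is True
→ ans = r - 2 = 8
ans = 8-6 = 2

2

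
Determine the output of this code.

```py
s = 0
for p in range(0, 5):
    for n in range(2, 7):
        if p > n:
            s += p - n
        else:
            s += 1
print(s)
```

p=0,n=2: not 0>2, s = 0+1 = 1
p=0,n=3: not 0>3, s = 1+1 = 2
p=0,n=4: not 0>4, s = 2+1 = 3
p=0,n=5: not 0>5, s = 3+1 = 4
p=0,n=6: not 0>6, s = 4+1 = 5
p=1,n=2: not 1>2, s = 5+1 = 6
p=1,n=3: not 1>3, s = 6+1 = 7
p=1,n=4: not 1>4, s = 7+1 = 8
p=1,n=5: not 1>5, s = 8+1 = 9
p=1,n=6: not 1>6, s = 9+1 = 10
p=2,n=2: not 2>2, s = 10+1 = 11
p=2,n=3: not 2>3, s = 11+1 = 12
p=2,n=4: not 2>4, s = 12+1 = 13
p=2,n=5: not 2>5, s = 13+1 = 14
p=2,n=6: not 2>6, s = 14+1 = 15
p=3,n=2: 3>2, s = 15+1 = 16
p=3,n=3: not 3>3, s = 16+1 = 17
p=3,n=4: not 3>4, s = 17+1 = 18
p=3,n=5: not 3>5, s = 18+1 = 19
p=3,n=6: not 3>6, s = 19+1 = 20
p=4,n=2: 4>2, s = 20+2 = 22
p=4,n=3: 4>3, s = 22+1 = 23
p=4,n=4: not 4>4, s = 23+1 = 24
p=4,n=5: not 4>5, s = 24+1 = 25
p=4,n=6: not 4>6, s = 25+1 = 26

26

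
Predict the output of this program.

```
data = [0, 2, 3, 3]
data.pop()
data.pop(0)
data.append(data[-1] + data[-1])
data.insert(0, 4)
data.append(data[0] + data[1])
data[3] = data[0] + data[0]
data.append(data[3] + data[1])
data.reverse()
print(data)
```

pop() removes 3 → [0, 2, 3]
pop(0) removes 0 → [2, 3]
append data[-1]+data[-1] = 3+3 = 6 → [2, 3, 6]
insert 4 at 0 → [4, 2, 3, 6]
append data[0]+data[1] = 4+2 = 6 → [4, 2, 3, 6, 6]
data[3] = data[0]+data[0] = 4+4 = 8 → [4, 2, 3, 8, 6]
append data[3]+data[1] = 8+2 = 10 → [4, 2, 3, 8, 6, 10]
reverse → [10, 6, 8, 3, 2, 4]

[10, 6, 8, 3, 2, 4]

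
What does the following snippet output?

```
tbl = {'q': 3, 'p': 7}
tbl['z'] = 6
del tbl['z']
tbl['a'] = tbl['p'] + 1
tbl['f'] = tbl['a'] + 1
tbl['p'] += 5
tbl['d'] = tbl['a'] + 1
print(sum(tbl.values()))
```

tbl['z'] = 6 → {'q': 3, 'p': 7, 'z': 6}
del 'z' → {'q': 3, 'p': 7}
tbl['a'] = tbl['p']+1 = 8 → {'q': 3, 'p': 7, 'a': 8}
tbl['f'] = tbl['a']+1 = 9 → {'q': 3, 'p': 7, 'a': 8, 'f': 9}
tbl['p'] = 7+5 = 12 → {'q': 3, 'p': 12, 'a': 8, 'f': 9}
tbl['d'] = tbl['a']+1 = 9 → {'q': 3, 'p': 12, 'a': 8, 'f': 9, 'd': 9}
sum of values = 41

41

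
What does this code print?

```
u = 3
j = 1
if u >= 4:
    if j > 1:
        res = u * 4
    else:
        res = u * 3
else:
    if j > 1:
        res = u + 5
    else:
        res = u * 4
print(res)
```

u=3, j=1
u >= 4 is False; j > 1 is False
→ res = u * 4 = 12

12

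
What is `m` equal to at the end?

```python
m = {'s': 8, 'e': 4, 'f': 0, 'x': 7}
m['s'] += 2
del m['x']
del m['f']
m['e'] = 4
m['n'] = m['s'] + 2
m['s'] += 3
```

{'s': 13, 'e': 4, 'n': 12}

m['s'] = 8+2 = 10 → {'s': 10, 'e': 4, 'f': 0, 'x': 7}
del 'x' → {'s': 10, 'e': 4, 'f': 0}
del 'f' → {'s': 10, 'e': 4}
m['e'] = 4 → {'s': 10, 'e': 4}
m['n'] = m['s']+2 = 12 → {'s': 10, 'e': 4, 'n': 12}
m['s'] = 10+3 = 13 → {'s': 13, 'e': 4, 'n': 12}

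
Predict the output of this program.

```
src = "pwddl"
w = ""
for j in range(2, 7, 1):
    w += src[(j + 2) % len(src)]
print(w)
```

lpwdd

j=2: add src[4]='l' → 'l'
j=3: add src[0]='p' → 'lp'
j=4: add src[1]='w' → 'lpw'
j=5: add src[2]='d' → 'lpwd'
j=6: add src[3]='d' → 'lpwdd'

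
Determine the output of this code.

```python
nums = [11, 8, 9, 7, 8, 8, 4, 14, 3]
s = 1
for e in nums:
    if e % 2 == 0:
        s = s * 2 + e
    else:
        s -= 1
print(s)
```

e=11: not even, s = 1-1 = 0
e=8: even, s = 0*2+8 = 8
e=9: not even, s = 8-1 = 7
e=7: not even, s = 7-1 = 6
e=8: even, s = 6*2+8 = 20
e=8: even, s = 20*2+8 = 48
e=4: even, s = 48*2+4 = 100
e=14: even, s = 100*2+14 = 214
e=3: not even, s = 214-1 = 213

213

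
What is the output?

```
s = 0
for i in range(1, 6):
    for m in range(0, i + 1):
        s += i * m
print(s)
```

i=1,m=0: s = 0+0 = 0
i=1,m=1: s = 0+1 = 1
i=2,m=0: s = 1+0 = 1
i=2,m=1: s = 1+2 = 3
i=2,m=2: s = 3+4 = 7
i=3,m=0: s = 7+0 = 7
i=3,m=1: s = 7+3 = 10
i=3,m=2: s = 10+6 = 16
i=3,m=3: s = 16+9 = 25
i=4,m=0: s = 25+0 = 25
i=4,m=1: s = 25+4 = 29
i=4,m=2: s = 29+8 = 37
i=4,m=3: s = 37+12 = 49
i=4,m=4: s = 49+16 = 65
i=5,m=0: s = 65+0 = 65
i=5,m=1: s = 65+5 = 70
i=5,m=2: s = 70+10 = 80
i=5,m=3: s = 80+15 = 95
i=5,m=4: s = 95+20 = 115
i=5,m=5: s = 115+25 = 140

140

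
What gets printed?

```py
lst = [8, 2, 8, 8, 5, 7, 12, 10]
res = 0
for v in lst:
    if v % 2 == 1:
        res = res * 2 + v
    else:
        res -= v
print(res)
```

v=8: not odd, res = 0-8 = -8
v=2: not odd, res = (-8)-2 = -10
v=8: not odd, res = (-10)-8 = -18
v=8: not odd, res = (-18)-8 = -26
v=5: odd, res = (-26)*2+5 = -47
v=7: odd, res = (-47)*2+7 = -87
v=12: not odd, res = (-87)-12 = -99
v=10: not odd, res = (-99)-10 = -109

-109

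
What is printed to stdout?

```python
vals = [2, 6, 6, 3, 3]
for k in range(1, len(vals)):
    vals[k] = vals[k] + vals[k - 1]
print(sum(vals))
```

61

k=1: vals[1] = 6+2 = 8 → [2, 8, 6, 3, 3]
k=2: vals[2] = 6+8 = 14 → [2, 8, 14, 3, 3]
k=3: vals[3] = 3+14 = 17 → [2, 8, 14, 17, 3]
k=4: vals[4] = 3+17 = 20 → [2, 8, 14, 17, 20]
sum = 61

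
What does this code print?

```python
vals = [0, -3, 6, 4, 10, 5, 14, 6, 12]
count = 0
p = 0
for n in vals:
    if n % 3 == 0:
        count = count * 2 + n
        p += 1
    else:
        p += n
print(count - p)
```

n=0: %3==0, count = 0*2+0 = 0; p=1
n=-3: %3==0, count = 0*2+(-3) = -3; p=2
n=6: %3==0, count = (-3)*2+6 = 0; p=3
n=4: not %3==0; p=7
n=10: not %3==0; p=17
n=5: not %3==0; p=22
n=14: not %3==0; p=36
n=6: %3==0, count = 0*2+6 = 6; p=37
n=12: %3==0, count = 6*2+12 = 24; p=38
count-p = 24-38 = -14

-14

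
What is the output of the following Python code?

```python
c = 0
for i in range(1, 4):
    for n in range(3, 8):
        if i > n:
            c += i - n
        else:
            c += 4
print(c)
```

i=1,n=3: not 1>3, c = 0+4 = 4
i=1,n=4: not 1>4, c = 4+4 = 8
i=1,n=5: not 1>5, c = 8+4 = 12
i=1,n=6: not 1>6, c = 12+4 = 16
i=1,n=7: not 1>7, c = 16+4 = 20
i=2,n=3: not 2>3, c = 20+4 = 24
i=2,n=4: not 2>4, c = 24+4 = 28
i=2,n=5: not 2>5, c = 28+4 = 32
i=2,n=6: not 2>6, c = 32+4 = 36
i=2,n=7: not 2>7, c = 36+4 = 40
i=3,n=3: not 3>3, c = 40+4 = 44
i=3,n=4: not 3>4, c = 44+4 = 48
i=3,n=5: not 3>5, c = 48+4 = 52
i=3,n=6: not 3>6, c = 52+4 = 56
i=3,n=7: not 3>7, c = 56+4 = 60

60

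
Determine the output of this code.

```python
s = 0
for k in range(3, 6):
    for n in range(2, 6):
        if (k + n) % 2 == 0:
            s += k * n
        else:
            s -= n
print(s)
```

k=3,n=2: odd sum, s = 0-2 = -2
k=3,n=3: even sum, s = (-2)+9 = 7
k=3,n=4: odd sum, s = 7-4 = 3
k=3,n=5: even sum, s = 3+15 = 18
k=4,n=2: even sum, s = 18+8 = 26
k=4,n=3: odd sum, s = 26-3 = 23
k=4,n=4: even sum, s = 23+16 = 39
k=4,n=5: odd sum, s = 39-5 = 34
k=5,n=2: odd sum, s = 34-2 = 32
k=5,n=3: even sum, s = 32+15 = 47
k=5,n=4: odd sum, s = 47-4 = 43
k=5,n=5: even sum, s = 43+25 = 68

68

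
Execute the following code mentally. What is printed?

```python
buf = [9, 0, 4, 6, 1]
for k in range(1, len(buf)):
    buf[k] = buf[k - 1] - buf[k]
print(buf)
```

k=1: buf[1] = 9-0 = 9 → [9, 9, 4, 6, 1]
k=2: buf[2] = 9-4 = 5 → [9, 9, 5, 6, 1]
k=3: buf[3] = 5-6 = -1 → [9, 9, 5, -1, 1]
k=4: buf[4] = (-1)-1 = -2 → [9, 9, 5, -1, -2]

[9, 9, 5, -1, -2]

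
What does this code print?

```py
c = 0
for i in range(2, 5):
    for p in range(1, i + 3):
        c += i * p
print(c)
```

i=2,p=1: c = 0+2 = 2
i=2,p=2: c = 2+4 = 6
i=2,p=3: c = 6+6 = 12
i=2,p=4: c = 12+8 = 20
i=3,p=1: c = 20+3 = 23
i=3,p=2: c = 23+6 = 29
i=3,p=3: c = 29+9 = 38
i=3,p=4: c = 38+12 = 50
i=3,p=5: c = 50+15 = 65
i=4,p=1: c = 65+4 = 69
i=4,p=2: c = 69+8 = 77
i=4,p=3: c = 77+12 = 89
i=4,p=4: c = 89+16 = 105
i=4,p=5: c = 105+20 = 125
i=4,p=6: c = 125+24 = 149

149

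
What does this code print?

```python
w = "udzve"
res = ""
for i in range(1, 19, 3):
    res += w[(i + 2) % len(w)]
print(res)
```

vdezuv

i=1: add w[3]='v' → 'v'
i=4: add w[1]='d' → 'vd'
i=7: add w[4]='e' → 'vde'
i=10: add w[2]='z' → 'vdez'
i=13: add w[0]='u' → 'vdezu'
i=16: add w[3]='v' → 'vdezuv'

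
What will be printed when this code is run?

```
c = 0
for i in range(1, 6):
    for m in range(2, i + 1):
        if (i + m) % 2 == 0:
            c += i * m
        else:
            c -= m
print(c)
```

66

i=2,m=2: even sum, c = 0+4 = 4
i=3,m=2: odd sum, c = 4-2 = 2
i=3,m=3: even sum, c = 2+9 = 11
i=4,m=2: even sum, c = 11+8 = 19
i=4,m=3: odd sum, c = 19-3 = 16
i=4,m=4: even sum, c = 16+16 = 32
i=5,m=2: odd sum, c = 32-2 = 30
i=5,m=3: even sum, c = 30+15 = 45
i=5,m=4: odd sum, c = 45-4 = 41
i=5,m=5: even sum, c = 41+25 = 66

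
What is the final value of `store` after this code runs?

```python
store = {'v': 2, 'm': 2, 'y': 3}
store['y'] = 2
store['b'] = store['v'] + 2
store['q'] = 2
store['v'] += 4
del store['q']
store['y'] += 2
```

{'v': 6, 'm': 2, 'y': 4, 'b': 4}

store['y'] = 2 → {'v': 2, 'm': 2, 'y': 2}
store['b'] = store['v']+2 = 4 → {'v': 2, 'm': 2, 'y': 2, 'b': 4}
store['q'] = 2 → {'v': 2, 'm': 2, 'y': 2, 'b': 4, 'q': 2}
store['v'] = 2+4 = 6 → {'v': 6, 'm': 2, 'y': 2, 'b': 4, 'q': 2}
del 'q' → {'v': 6, 'm': 2, 'y': 2, 'b': 4}
store['y'] = 2+2 = 4 → {'v': 6, 'm': 2, 'y': 4, 'b': 4}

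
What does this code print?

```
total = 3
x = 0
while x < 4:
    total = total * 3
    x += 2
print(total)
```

x=0: total = 3*3 = 9
x=2: total = 9*3 = 27

27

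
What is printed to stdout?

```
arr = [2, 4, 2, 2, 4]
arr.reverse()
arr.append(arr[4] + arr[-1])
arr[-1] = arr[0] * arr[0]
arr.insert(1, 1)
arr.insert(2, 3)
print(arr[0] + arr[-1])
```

reverse → [4, 2, 2, 4, 2]
append arr[4]+arr[-1] = 2+2 = 4 → [4, 2, 2, 4, 2, 4]
arr[-1] = arr[0]*arr[0] = 4*4 = 16 → [4, 2, 2, 4, 2, 16]
insert 1 at 1 → [4, 1, 2, 2, 4, 2, 16]
insert 3 at 2 → [4, 1, 3, 2, 2, 4, 2, 16]
arr[0]+arr[-1] = 4+16 = 20

20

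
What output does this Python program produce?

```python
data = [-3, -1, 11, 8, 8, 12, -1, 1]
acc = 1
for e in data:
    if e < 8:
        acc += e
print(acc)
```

-3

e=-3: <8, acc = 1+(-3) = -2
e=-1: <8, acc = (-2)+(-1) = -3
e=11: not <8
e=8: not <8
e=8: not <8
e=12: not <8
e=-1: <8, acc = (-3)+(-1) = -4
e=1: <8, acc = (-4)+1 = -3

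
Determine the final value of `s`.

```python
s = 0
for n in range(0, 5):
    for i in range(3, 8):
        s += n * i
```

250

n=0,i=3: s = 0+0 = 0
n=0,i=4: s = 0+0 = 0
n=0,i=5: s = 0+0 = 0
n=0,i=6: s = 0+0 = 0
n=0,i=7: s = 0+0 = 0
n=1,i=3: s = 0+3 = 3
n=1,i=4: s = 3+4 = 7
n=1,i=5: s = 7+5 = 12
n=1,i=6: s = 12+6 = 18
n=1,i=7: s = 18+7 = 25
n=2,i=3: s = 25+6 = 31
n=2,i=4: s = 31+8 = 39
n=2,i=5: s = 39+10 = 49
n=2,i=6: s = 49+12 = 61
n=2,i=7: s = 61+14 = 75
n=3,i=3: s = 75+9 = 84
n=3,i=4: s = 84+12 = 96
n=3,i=5: s = 96+15 = 111
n=3,i=6: s = 111+18 = 129
n=3,i=7: s = 129+21 = 150
n=4,i=3: s = 150+12 = 162
n=4,i=4: s = 162+16 = 178
n=4,i=5: s = 178+20 = 198
n=4,i=6: s = 198+24 = 222
n=4,i=7: s = 222+28 = 250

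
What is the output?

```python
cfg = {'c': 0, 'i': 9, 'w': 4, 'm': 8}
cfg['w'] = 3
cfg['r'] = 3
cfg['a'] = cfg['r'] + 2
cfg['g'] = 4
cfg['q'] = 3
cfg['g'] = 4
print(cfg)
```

cfg['w'] = 3 → {'c': 0, 'i': 9, 'w': 3, 'm': 8}
cfg['r'] = 3 → {'c': 0, 'i': 9, 'w': 3, 'm': 8, 'r': 3}
cfg['a'] = cfg['r']+2 = 5 → {'c': 0, 'i': 9, 'w': 3, 'm': 8, 'r': 3, 'a': 5}
cfg['g'] = 4 → {'c': 0, 'i': 9, 'w': 3, 'm': 8, 'r': 3, 'a': 5, 'g': 4}
cfg['q'] = 3 → {'c': 0, 'i': 9, 'w': 3, 'm': 8, 'r': 3, 'a': 5, 'g': 4, 'q': 3}
cfg['g'] = 4 → {'c': 0, 'i': 9, 'w': 3, 'm': 8, 'r': 3, 'a': 5, 'g': 4, 'q': 3}

{'c': 0, 'i': 9, 'w': 3, 'm': 8, 'r': 3, 'a': 5, 'g': 4, 'q': 3}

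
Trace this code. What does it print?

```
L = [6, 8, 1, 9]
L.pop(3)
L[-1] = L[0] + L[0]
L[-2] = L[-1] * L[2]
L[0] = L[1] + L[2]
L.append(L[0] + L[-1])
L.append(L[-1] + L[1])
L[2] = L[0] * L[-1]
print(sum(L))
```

pop(3) removes 9 → [6, 8, 1]
L[-1] = L[0]+L[0] = 6+6 = 12 → [6, 8, 12]
L[-2] = L[-1]*L[2] = 12*12 = 144 → [6, 144, 12]
L[0] = L[1]+L[2] = 144+12 = 156 → [156, 144, 12]
append L[0]+L[-1] = 156+12 = 168 → [156, 144, 12, 168]
append L[-1]+L[1] = 168+144 = 312 → [156, 144, 12, 168, 312]
L[2] = L[0]*L[-1] = 156*312 = 48672 → [156, 144, 48672, 168, 312]
sum = 49452

49452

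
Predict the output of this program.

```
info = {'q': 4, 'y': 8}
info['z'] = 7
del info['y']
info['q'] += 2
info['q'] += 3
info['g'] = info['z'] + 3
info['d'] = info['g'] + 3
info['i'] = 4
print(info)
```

info['z'] = 7 → {'q': 4, 'y': 8, 'z': 7}
del 'y' → {'q': 4, 'z': 7}
info['q'] = 4+2 = 6 → {'q': 6, 'z': 7}
info['q'] = 6+3 = 9 → {'q': 9, 'z': 7}
info['g'] = info['z']+3 = 10 → {'q': 9, 'z': 7, 'g': 10}
info['d'] = info['g']+3 = 13 → {'q': 9, 'z': 7, 'g': 10, 'd': 13}
info['i'] = 4 → {'q': 9, 'z': 7, 'g': 10, 'd': 13, 'i': 4}

{'q': 9, 'z': 7, 'g': 10, 'd': 13, 'i': 4}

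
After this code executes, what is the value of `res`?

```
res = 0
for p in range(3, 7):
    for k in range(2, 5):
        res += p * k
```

p=3,k=2: res = 0+6 = 6
p=3,k=3: res = 6+9 = 15
p=3,k=4: res = 15+12 = 27
p=4,k=2: res = 27+8 = 35
p=4,k=3: res = 35+12 = 47
p=4,k=4: res = 47+16 = 63
p=5,k=2: res = 63+10 = 73
p=5,k=3: res = 73+15 = 88
p=5,k=4: res = 88+20 = 108
p=6,k=2: res = 108+12 = 120
p=6,k=3: res = 120+18 = 138
p=6,k=4: res = 138+24 = 162

162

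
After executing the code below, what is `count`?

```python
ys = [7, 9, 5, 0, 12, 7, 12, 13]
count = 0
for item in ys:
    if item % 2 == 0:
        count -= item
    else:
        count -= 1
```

item=7: not even, count = 0-1 = -1
item=9: not even, count = (-1)-1 = -2
item=5: not even, count = (-2)-1 = -3
item=0: even, count = (-3)-0 = -3
item=12: even, count = (-3)-12 = -15
item=7: not even, count = (-15)-1 = -16
item=12: even, count = (-16)-12 = -28
item=13: not even, count = (-28)-1 = -29

-29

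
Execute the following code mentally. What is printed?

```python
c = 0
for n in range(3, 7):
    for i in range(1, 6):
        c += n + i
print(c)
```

150

n=3,i=1: c = 0+4 = 4
n=3,i=2: c = 4+5 = 9
n=3,i=3: c = 9+6 = 15
n=3,i=4: c = 15+7 = 22
n=3,i=5: c = 22+8 = 30
n=4,i=1: c = 30+5 = 35
n=4,i=2: c = 35+6 = 41
n=4,i=3: c = 41+7 = 48
n=4,i=4: c = 48+8 = 56
n=4,i=5: c = 56+9 = 65
n=5,i=1: c = 65+6 = 71
n=5,i=2: c = 71+7 = 78
n=5,i=3: c = 78+8 = 86
n=5,i=4: c = 86+9 = 95
n=5,i=5: c = 95+10 = 105
n=6,i=1: c = 105+7 = 112
n=6,i=2: c = 112+8 = 120
n=6,i=3: c = 120+9 = 129
n=6,i=4: c = 129+10 = 139
n=6,i=5: c = 139+11 = 150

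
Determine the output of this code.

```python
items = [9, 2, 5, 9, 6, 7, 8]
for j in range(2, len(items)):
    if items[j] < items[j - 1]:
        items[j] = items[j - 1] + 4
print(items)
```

j=2: 5>=2, unchanged → [9, 2, 5, 9, 6, 7, 8]
j=3: 9>=5, unchanged → [9, 2, 5, 9, 6, 7, 8]
j=4: 6<9, items[4] = 9+4 = 13 → [9, 2, 5, 9, 13, 7, 8]
j=5: 7<13, items[5] = 13+4 = 17 → [9, 2, 5, 9, 13, 17, 8]
j=6: 8<17, items[6] = 17+4 = 21 → [9, 2, 5, 9, 13, 17, 21]

[9, 2, 5, 9, 13, 17, 21]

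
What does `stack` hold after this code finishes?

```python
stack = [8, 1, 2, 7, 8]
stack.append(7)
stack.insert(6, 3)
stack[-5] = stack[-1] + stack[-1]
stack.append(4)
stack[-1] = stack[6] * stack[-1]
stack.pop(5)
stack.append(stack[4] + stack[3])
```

append 7 → [8, 1, 2, 7, 8, 7]
insert 3 at 6 → [8, 1, 2, 7, 8, 7, 3]
stack[-5] = stack[-1]+stack[-1] = 3+3 = 6 → [8, 1, 6, 7, 8, 7, 3]
append 4 → [8, 1, 6, 7, 8, 7, 3, 4]
stack[-1] = stack[6]*stack[-1] = 3*4 = 12 → [8, 1, 6, 7, 8, 7, 3, 12]
pop(5) removes 7 → [8, 1, 6, 7, 8, 3, 12]
append stack[4]+stack[3] = 8+7 = 15 → [8, 1, 6, 7, 8, 3, 12, 15]

[8, 1, 6, 7, 8, 3, 12, 15]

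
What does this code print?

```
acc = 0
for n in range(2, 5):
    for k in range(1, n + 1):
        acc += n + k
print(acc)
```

48

n=2,k=1: acc = 0+3 = 3
n=2,k=2: acc = 3+4 = 7
n=3,k=1: acc = 7+4 = 11
n=3,k=2: acc = 11+5 = 16
n=3,k=3: acc = 16+6 = 22
n=4,k=1: acc = 22+5 = 27
n=4,k=2: acc = 27+6 = 33
n=4,k=3: acc = 33+7 = 40
n=4,k=4: acc = 40+8 = 48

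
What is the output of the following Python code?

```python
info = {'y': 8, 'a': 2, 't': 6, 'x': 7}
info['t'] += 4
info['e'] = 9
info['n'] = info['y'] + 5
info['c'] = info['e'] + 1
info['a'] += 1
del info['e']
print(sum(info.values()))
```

info['t'] = 6+4 = 10 → {'y': 8, 'a': 2, 't': 10, 'x': 7}
info['e'] = 9 → {'y': 8, 'a': 2, 't': 10, 'x': 7, 'e': 9}
info['n'] = info['y']+5 = 13 → {'y': 8, 'a': 2, 't': 10, 'x': 7, 'e': 9, 'n': 13}
info['c'] = info['e']+1 = 10 → {'y': 8, 'a': 2, 't': 10, 'x': 7, 'e': 9, 'n': 13, 'c': 10}
info['a'] = 2+1 = 3 → {'y': 8, 'a': 3, 't': 10, 'x': 7, 'e': 9, 'n': 13, 'c': 10}
del 'e' → {'y': 8, 'a': 3, 't': 10, 'x': 7, 'n': 13, 'c': 10}
sum of values = 51

51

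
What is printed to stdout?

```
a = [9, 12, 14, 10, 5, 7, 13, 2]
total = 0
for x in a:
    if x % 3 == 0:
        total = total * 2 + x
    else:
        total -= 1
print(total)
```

24

x=9: %3==0, total = 0*2+9 = 9
x=12: %3==0, total = 9*2+12 = 30
x=14: not %3==0, total = 30-1 = 29
x=10: not %3==0, total = 29-1 = 28
x=5: not %3==0, total = 28-1 = 27
x=7: not %3==0, total = 27-1 = 26
x=13: not %3==0, total = 26-1 = 25
x=2: not %3==0, total = 25-1 = 24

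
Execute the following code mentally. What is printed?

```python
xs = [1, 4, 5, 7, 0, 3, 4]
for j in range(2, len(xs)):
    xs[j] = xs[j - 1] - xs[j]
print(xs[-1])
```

j=2: xs[2] = 4-5 = -1 → [1, 4, -1, 7, 0, 3, 4]
j=3: xs[3] = (-1)-7 = -8 → [1, 4, -1, -8, 0, 3, 4]
j=4: xs[4] = (-8)-0 = -8 → [1, 4, -1, -8, -8, 3, 4]
j=5: xs[5] = (-8)-3 = -11 → [1, 4, -1, -8, -8, -11, 4]
j=6: xs[6] = (-11)-4 = -15 → [1, 4, -1, -8, -8, -11, -15]

-15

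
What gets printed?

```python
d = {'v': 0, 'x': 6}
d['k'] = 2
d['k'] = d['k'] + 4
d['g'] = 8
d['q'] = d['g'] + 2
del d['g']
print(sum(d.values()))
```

22

d['k'] = 2 → {'v': 0, 'x': 6, 'k': 2}
d['k'] = d['k']+4 = 6 → {'v': 0, 'x': 6, 'k': 6}
d['g'] = 8 → {'v': 0, 'x': 6, 'k': 6, 'g': 8}
d['q'] = d['g']+2 = 10 → {'v': 0, 'x': 6, 'k': 6, 'g': 8, 'q': 10}
del 'g' → {'v': 0, 'x': 6, 'k': 6, 'q': 10}
sum of values = 22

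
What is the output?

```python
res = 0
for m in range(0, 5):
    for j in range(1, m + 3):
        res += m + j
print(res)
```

105

m=0,j=1: res = 0+1 = 1
m=0,j=2: res = 1+2 = 3
m=1,j=1: res = 3+2 = 5
m=1,j=2: res = 5+3 = 8
m=1,j=3: res = 8+4 = 12
m=2,j=1: res = 12+3 = 15
m=2,j=2: res = 15+4 = 19
m=2,j=3: res = 19+5 = 24
m=2,j=4: res = 24+6 = 30
m=3,j=1: res = 30+4 = 34
m=3,j=2: res = 34+5 = 39
m=3,j=3: res = 39+6 = 45
m=3,j=4: res = 45+7 = 52
m=3,j=5: res = 52+8 = 60
m=4,j=1: res = 60+5 = 65
m=4,j=2: res = 65+6 = 71
m=4,j=3: res = 71+7 = 78
m=4,j=4: res = 78+8 = 86
m=4,j=5: res = 86+9 = 95
m=4,j=6: res = 95+10 = 105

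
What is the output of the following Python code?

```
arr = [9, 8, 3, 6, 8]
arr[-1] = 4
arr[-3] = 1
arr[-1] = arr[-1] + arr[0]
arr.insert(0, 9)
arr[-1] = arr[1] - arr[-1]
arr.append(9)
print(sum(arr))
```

arr[-1] = 4 → [9, 8, 3, 6, 4]
arr[-3] = 1 → [9, 8, 1, 6, 4]
arr[-1] = arr[-1]+arr[0] = 4+9 = 13 → [9, 8, 1, 6, 13]
insert 9 at 0 → [9, 9, 8, 1, 6, 13]
arr[-1] = arr[1]-arr[-1] = 9-13 = -4 → [9, 9, 8, 1, 6, -4]
append 9 → [9, 9, 8, 1, 6, -4, 9]
sum = 38

38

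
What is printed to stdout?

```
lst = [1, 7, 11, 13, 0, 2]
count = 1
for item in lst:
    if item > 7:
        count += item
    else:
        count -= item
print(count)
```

item=1: not >7, count = 1-1 = 0
item=7: not >7, count = 0-7 = -7
item=11: >7, count = (-7)+11 = 4
item=13: >7, count = 4+13 = 17
item=0: not >7, count = 17-0 = 17
item=2: not >7, count = 17-2 = 15

15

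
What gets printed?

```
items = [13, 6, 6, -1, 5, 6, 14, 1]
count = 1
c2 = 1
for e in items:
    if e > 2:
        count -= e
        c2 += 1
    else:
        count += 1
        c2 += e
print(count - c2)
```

-54

e=13: >2, count = 1-13 = -12; c2=2
e=6: >2, count = (-12)-6 = -18; c2=3
e=6: >2, count = (-18)-6 = -24; c2=4
e=-1: not >2, count = (-24)+1 = -23; c2=3
e=5: >2, count = (-23)-5 = -28; c2=4
e=6: >2, count = (-28)-6 = -34; c2=5
e=14: >2, count = (-34)-14 = -48; c2=6
e=1: not >2, count = (-48)+1 = -47; c2=7
count-c2 = (-47)-7 = -54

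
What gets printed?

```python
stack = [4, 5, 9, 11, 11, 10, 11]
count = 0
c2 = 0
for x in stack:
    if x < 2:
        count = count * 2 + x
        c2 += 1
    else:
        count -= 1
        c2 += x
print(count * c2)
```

-427

x=4: not <2, count = 0-1 = -1; c2=4
x=5: not <2, count = (-1)-1 = -2; c2=9
x=9: not <2, count = (-2)-1 = -3; c2=18
x=11: not <2, count = (-3)-1 = -4; c2=29
x=11: not <2, count = (-4)-1 = -5; c2=40
x=10: not <2, count = (-5)-1 = -6; c2=50
x=11: not <2, count = (-6)-1 = -7; c2=61
count*c2 = (-7)*61 = -427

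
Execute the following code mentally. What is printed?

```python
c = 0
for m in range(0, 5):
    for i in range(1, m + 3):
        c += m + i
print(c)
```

m=0,i=1: c = 0+1 = 1
m=0,i=2: c = 1+2 = 3
m=1,i=1: c = 3+2 = 5
m=1,i=2: c = 5+3 = 8
m=1,i=3: c = 8+4 = 12
m=2,i=1: c = 12+3 = 15
m=2,i=2: c = 15+4 = 19
m=2,i=3: c = 19+5 = 24
m=2,i=4: c = 24+6 = 30
m=3,i=1: c = 30+4 = 34
m=3,i=2: c = 34+5 = 39
m=3,i=3: c = 39+6 = 45
m=3,i=4: c = 45+7 = 52
m=3,i=5: c = 52+8 = 60
m=4,i=1: c = 60+5 = 65
m=4,i=2: c = 65+6 = 71
m=4,i=3: c = 71+7 = 78
m=4,i=4: c = 78+8 = 86
m=4,i=5: c = 86+9 = 95
m=4,i=6: c = 95+10 = 105

105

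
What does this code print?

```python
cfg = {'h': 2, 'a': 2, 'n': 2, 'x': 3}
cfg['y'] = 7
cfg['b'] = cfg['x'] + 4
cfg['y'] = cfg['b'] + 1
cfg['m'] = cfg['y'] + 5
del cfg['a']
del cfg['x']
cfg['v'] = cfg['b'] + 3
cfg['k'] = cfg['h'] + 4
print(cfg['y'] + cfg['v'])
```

cfg['y'] = 7 → {'h': 2, 'a': 2, 'n': 2, 'x': 3, 'y': 7}
cfg['b'] = cfg['x']+4 = 7 → {'h': 2, 'a': 2, 'n': 2, 'x': 3, 'y': 7, 'b': 7}
cfg['y'] = cfg['b']+1 = 8 → {'h': 2, 'a': 2, 'n': 2, 'x': 3, 'y': 8, 'b': 7}
cfg['m'] = cfg['y']+5 = 13 → {'h': 2, 'a': 2, 'n': 2, 'x': 3, 'y': 8, 'b': 7, 'm': 13}
del 'a' → {'h': 2, 'n': 2, 'x': 3, 'y': 8, 'b': 7, 'm': 13}
del 'x' → {'h': 2, 'n': 2, 'y': 8, 'b': 7, 'm': 13}
cfg['v'] = cfg['b']+3 = 10 → {'h': 2, 'n': 2, 'y': 8, 'b': 7, 'm': 13, 'v': 10}
cfg['k'] = cfg['h']+4 = 6 → {'h': 2, 'n': 2, 'y': 8, 'b': 7, 'm': 13, 'v': 10, 'k': 6}
cfg['y']+cfg['v'] = 8+10 = 18

18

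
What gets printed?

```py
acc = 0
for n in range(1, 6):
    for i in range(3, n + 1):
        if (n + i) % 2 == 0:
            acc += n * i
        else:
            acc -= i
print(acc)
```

n=3,i=3: even sum, acc = 0+9 = 9
n=4,i=3: odd sum, acc = 9-3 = 6
n=4,i=4: even sum, acc = 6+16 = 22
n=5,i=3: even sum, acc = 22+15 = 37
n=5,i=4: odd sum, acc = 37-4 = 33
n=5,i=5: even sum, acc = 33+25 = 58

58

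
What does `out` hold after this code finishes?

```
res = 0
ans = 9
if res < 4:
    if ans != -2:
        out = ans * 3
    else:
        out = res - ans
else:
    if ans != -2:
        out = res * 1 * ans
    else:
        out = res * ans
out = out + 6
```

res=0, ans=9
res < 4 is True; ans != -2 is True
→ out = ans * 3 = 27
out = 27+6 = 33

33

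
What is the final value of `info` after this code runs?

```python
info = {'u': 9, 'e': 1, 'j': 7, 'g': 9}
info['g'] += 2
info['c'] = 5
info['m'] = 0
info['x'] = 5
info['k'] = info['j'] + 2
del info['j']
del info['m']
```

{'u': 9, 'e': 1, 'g': 11, 'c': 5, 'x': 5, 'k': 9}

info['g'] = 9+2 = 11 → {'u': 9, 'e': 1, 'j': 7, 'g': 11}
info['c'] = 5 → {'u': 9, 'e': 1, 'j': 7, 'g': 11, 'c': 5}
info['m'] = 0 → {'u': 9, 'e': 1, 'j': 7, 'g': 11, 'c': 5, 'm': 0}
info['x'] = 5 → {'u': 9, 'e': 1, 'j': 7, 'g': 11, 'c': 5, 'm': 0, 'x': 5}
info['k'] = info['j']+2 = 9 → {'u': 9, 'e': 1, 'j': 7, 'g': 11, 'c': 5, 'm': 0, 'x': 5, 'k': 9}
del 'j' → {'u': 9, 'e': 1, 'g': 11, 'c': 5, 'm': 0, 'x': 5, 'k': 9}
del 'm' → {'u': 9, 'e': 1, 'g': 11, 'c': 5, 'x': 5, 'k': 9}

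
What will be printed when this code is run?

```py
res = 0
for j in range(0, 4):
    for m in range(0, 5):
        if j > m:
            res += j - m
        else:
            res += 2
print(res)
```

38

j=0,m=0: not 0>0, res = 0+2 = 2
j=0,m=1: not 0>1, res = 2+2 = 4
j=0,m=2: not 0>2, res = 4+2 = 6
j=0,m=3: not 0>3, res = 6+2 = 8
j=0,m=4: not 0>4, res = 8+2 = 10
j=1,m=0: 1>0, res = 10+1 = 11
j=1,m=1: not 1>1, res = 11+2 = 13
j=1,m=2: not 1>2, res = 13+2 = 15
j=1,m=3: not 1>3, res = 15+2 = 17
j=1,m=4: not 1>4, res = 17+2 = 19
j=2,m=0: 2>0, res = 19+2 = 21
j=2,m=1: 2>1, res = 21+1 = 22
j=2,m=2: not 2>2, res = 22+2 = 24
j=2,m=3: not 2>3, res = 24+2 = 26
j=2,m=4: not 2>4, res = 26+2 = 28
j=3,m=0: 3>0, res = 28+3 = 31
j=3,m=1: 3>1, res = 31+2 = 33
j=3,m=2: 3>2, res = 33+1 = 34
j=3,m=3: not 3>3, res = 34+2 = 36
j=3,m=4: not 3>4, res = 36+2 = 38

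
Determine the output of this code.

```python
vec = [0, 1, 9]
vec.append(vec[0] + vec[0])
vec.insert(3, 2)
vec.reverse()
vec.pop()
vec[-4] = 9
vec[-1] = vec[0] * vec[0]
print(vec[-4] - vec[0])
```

append vec[0]+vec[0] = 0+0 = 0 → [0, 1, 9, 0]
insert 2 at 3 → [0, 1, 9, 2, 0]
reverse → [0, 2, 9, 1, 0]
pop() removes 0 → [0, 2, 9, 1]
vec[-4] = 9 → [9, 2, 9, 1]
vec[-1] = vec[0]*vec[0] = 9*9 = 81 → [9, 2, 9, 81]
vec[-4]-vec[0] = 9-9 = 0

0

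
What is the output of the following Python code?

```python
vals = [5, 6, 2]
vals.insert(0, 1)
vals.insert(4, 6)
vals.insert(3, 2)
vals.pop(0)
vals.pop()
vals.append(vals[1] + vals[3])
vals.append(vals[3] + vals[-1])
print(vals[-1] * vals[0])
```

50

insert 1 at 0 → [1, 5, 6, 2]
insert 6 at 4 → [1, 5, 6, 2, 6]
insert 2 at 3 → [1, 5, 6, 2, 2, 6]
pop(0) removes 1 → [5, 6, 2, 2, 6]
pop() removes 6 → [5, 6, 2, 2]
append vals[1]+vals[3] = 6+2 = 8 → [5, 6, 2, 2, 8]
append vals[3]+vals[-1] = 2+8 = 10 → [5, 6, 2, 2, 8, 10]
vals[-1]*vals[0] = 10*5 = 50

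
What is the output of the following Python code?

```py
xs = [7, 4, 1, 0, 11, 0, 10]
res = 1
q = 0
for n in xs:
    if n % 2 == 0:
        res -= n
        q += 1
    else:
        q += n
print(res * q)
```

n=7: not even; q=7
n=4: even, res = 1-4 = -3; q=8
n=1: not even; q=9
n=0: even, res = (-3)-0 = -3; q=10
n=11: not even; q=21
n=0: even, res = (-3)-0 = -3; q=22
n=10: even, res = (-3)-10 = -13; q=23
res*q = (-13)*23 = -299

-299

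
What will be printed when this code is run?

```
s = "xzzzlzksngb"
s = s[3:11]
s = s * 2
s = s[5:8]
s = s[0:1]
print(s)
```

slice [3:11] → 'zlzksngb'
repeat ×2 → 'zlzksngbzlzksngb'
slice [5:8] → 'ngb'
slice [0:1] → 'n'

n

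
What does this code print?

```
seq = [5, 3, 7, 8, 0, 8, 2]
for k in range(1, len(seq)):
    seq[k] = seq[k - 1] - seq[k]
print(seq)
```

k=1: seq[1] = 5-3 = 2 → [5, 2, 7, 8, 0, 8, 2]
k=2: seq[2] = 2-7 = -5 → [5, 2, -5, 8, 0, 8, 2]
k=3: seq[3] = (-5)-8 = -13 → [5, 2, -5, -13, 0, 8, 2]
k=4: seq[4] = (-13)-0 = -13 → [5, 2, -5, -13, -13, 8, 2]
k=5: seq[5] = (-13)-8 = -21 → [5, 2, -5, -13, -13, -21, 2]
k=6: seq[6] = (-21)-2 = -23 → [5, 2, -5, -13, -13, -21, -23]

[5, 2, -5, -13, -13, -21, -23]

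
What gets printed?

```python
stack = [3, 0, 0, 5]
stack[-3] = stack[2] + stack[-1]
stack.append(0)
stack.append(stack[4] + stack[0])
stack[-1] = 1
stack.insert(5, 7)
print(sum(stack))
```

21

stack[-3] = stack[2]+stack[-1] = 0+5 = 5 → [3, 5, 0, 5]
append 0 → [3, 5, 0, 5, 0]
append stack[4]+stack[0] = 0+3 = 3 → [3, 5, 0, 5, 0, 3]
stack[-1] = 1 → [3, 5, 0, 5, 0, 1]
insert 7 at 5 → [3, 5, 0, 5, 0, 7, 1]
sum = 21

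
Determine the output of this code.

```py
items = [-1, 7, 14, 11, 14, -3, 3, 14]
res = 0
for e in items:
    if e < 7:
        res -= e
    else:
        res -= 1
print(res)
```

-4

e=-1: <7, res = 0-(-1) = 1
e=7: not <7, res = 1-1 = 0
e=14: not <7, res = 0-1 = -1
e=11: not <7, res = (-1)-1 = -2
e=14: not <7, res = (-2)-1 = -3
e=-3: <7, res = (-3)-(-3) = 0
e=3: <7, res = 0-3 = -3
e=14: not <7, res = (-3)-1 = -4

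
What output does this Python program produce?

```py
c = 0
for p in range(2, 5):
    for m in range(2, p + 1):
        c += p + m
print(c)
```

36

p=2,m=2: c = 0+4 = 4
p=3,m=2: c = 4+5 = 9
p=3,m=3: c = 9+6 = 15
p=4,m=2: c = 15+6 = 21
p=4,m=3: c = 21+7 = 28
p=4,m=4: c = 28+8 = 36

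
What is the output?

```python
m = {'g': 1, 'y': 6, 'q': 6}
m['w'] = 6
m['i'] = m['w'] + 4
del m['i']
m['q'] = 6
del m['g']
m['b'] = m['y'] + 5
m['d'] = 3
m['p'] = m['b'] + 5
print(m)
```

{'y': 6, 'q': 6, 'w': 6, 'b': 11, 'd': 3, 'p': 16}

m['w'] = 6 → {'g': 1, 'y': 6, 'q': 6, 'w': 6}
m['i'] = m['w']+4 = 10 → {'g': 1, 'y': 6, 'q': 6, 'w': 6, 'i': 10}
del 'i' → {'g': 1, 'y': 6, 'q': 6, 'w': 6}
m['q'] = 6 → {'g': 1, 'y': 6, 'q': 6, 'w': 6}
del 'g' → {'y': 6, 'q': 6, 'w': 6}
m['b'] = m['y']+5 = 11 → {'y': 6, 'q': 6, 'w': 6, 'b': 11}
m['d'] = 3 → {'y': 6, 'q': 6, 'w': 6, 'b': 11, 'd': 3}
m['p'] = m['b']+5 = 16 → {'y': 6, 'q': 6, 'w': 6, 'b': 11, 'd': 3, 'p': 16}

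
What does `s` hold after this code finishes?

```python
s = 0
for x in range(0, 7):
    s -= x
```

-21

x=0: s = 0-0 = 0
x=1: s = 0-1 = -1
x=2: s = (-1)-2 = -3
x=3: s = (-3)-3 = -6
x=4: s = (-6)-4 = -10
x=5: s = (-10)-5 = -15
x=6: s = (-15)-6 = -21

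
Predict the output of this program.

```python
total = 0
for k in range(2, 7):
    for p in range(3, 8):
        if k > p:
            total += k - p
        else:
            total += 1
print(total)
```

k=2,p=3: not 2>3, total = 0+1 = 1
k=2,p=4: not 2>4, total = 1+1 = 2
k=2,p=5: not 2>5, total = 2+1 = 3
k=2,p=6: not 2>6, total = 3+1 = 4
k=2,p=7: not 2>7, total = 4+1 = 5
k=3,p=3: not 3>3, total = 5+1 = 6
k=3,p=4: not 3>4, total = 6+1 = 7
k=3,p=5: not 3>5, total = 7+1 = 8
k=3,p=6: not 3>6, total = 8+1 = 9
k=3,p=7: not 3>7, total = 9+1 = 10
k=4,p=3: 4>3, total = 10+1 = 11
k=4,p=4: not 4>4, total = 11+1 = 12
k=4,p=5: not 4>5, total = 12+1 = 13
k=4,p=6: not 4>6, total = 13+1 = 14
k=4,p=7: not 4>7, total = 14+1 = 15
k=5,p=3: 5>3, total = 15+2 = 17
k=5,p=4: 5>4, total = 17+1 = 18
k=5,p=5: not 5>5, total = 18+1 = 19
k=5,p=6: not 5>6, total = 19+1 = 20
k=5,p=7: not 5>7, total = 20+1 = 21
k=6,p=3: 6>3, total = 21+3 = 24
k=6,p=4: 6>4, total = 24+2 = 26
k=6,p=5: 6>5, total = 26+1 = 27
k=6,p=6: not 6>6, total = 27+1 = 28
k=6,p=7: not 6>7, total = 28+1 = 29

29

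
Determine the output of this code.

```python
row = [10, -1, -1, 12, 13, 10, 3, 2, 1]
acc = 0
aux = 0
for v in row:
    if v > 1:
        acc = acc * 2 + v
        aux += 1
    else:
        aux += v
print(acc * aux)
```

3320

v=10: >1, acc = 0*2+10 = 10; aux=1
v=-1: not >1; aux=0
v=-1: not >1; aux=-1
v=12: >1, acc = 10*2+12 = 32; aux=0
v=13: >1, acc = 32*2+13 = 77; aux=1
v=10: >1, acc = 77*2+10 = 164; aux=2
v=3: >1, acc = 164*2+3 = 331; aux=3
v=2: >1, acc = 331*2+2 = 664; aux=4
v=1: not >1; aux=5
acc*aux = 664*5 = 3320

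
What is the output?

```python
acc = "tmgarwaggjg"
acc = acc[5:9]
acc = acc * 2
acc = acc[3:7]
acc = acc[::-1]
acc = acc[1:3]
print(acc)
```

slice [5:9] → 'wagg'
repeat ×2 → 'waggwagg'
slice [3:7] → 'gwag'
reverse → 'gawg'
slice [1:3] → 'aw'

aw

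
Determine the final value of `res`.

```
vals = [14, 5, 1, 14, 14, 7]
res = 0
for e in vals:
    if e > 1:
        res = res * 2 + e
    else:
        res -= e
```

347

e=14: >1, res = 0*2+14 = 14
e=5: >1, res = 14*2+5 = 33
e=1: not >1, res = 33-1 = 32
e=14: >1, res = 32*2+14 = 78
e=14: >1, res = 78*2+14 = 170
e=7: >1, res = 170*2+7 = 347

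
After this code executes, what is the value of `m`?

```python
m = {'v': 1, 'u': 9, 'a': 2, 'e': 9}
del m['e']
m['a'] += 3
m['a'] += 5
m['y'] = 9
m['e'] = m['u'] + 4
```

{'v': 1, 'u': 9, 'a': 10, 'y': 9, 'e': 13}

del 'e' → {'v': 1, 'u': 9, 'a': 2}
m['a'] = 2+3 = 5 → {'v': 1, 'u': 9, 'a': 5}
m['a'] = 5+5 = 10 → {'v': 1, 'u': 9, 'a': 10}
m['y'] = 9 → {'v': 1, 'u': 9, 'a': 10, 'y': 9}
m['e'] = m['u']+4 = 13 → {'v': 1, 'u': 9, 'a': 10, 'y': 9, 'e': 13}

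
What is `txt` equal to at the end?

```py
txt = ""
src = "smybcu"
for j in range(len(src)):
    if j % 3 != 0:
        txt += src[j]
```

'mycu'

j=0: skip
j=1: add 'm' → 'm'
j=2: add 'y' → 'my'
j=3: skip
j=4: add 'c' → 'myc'
j=5: add 'u' → 'mycu'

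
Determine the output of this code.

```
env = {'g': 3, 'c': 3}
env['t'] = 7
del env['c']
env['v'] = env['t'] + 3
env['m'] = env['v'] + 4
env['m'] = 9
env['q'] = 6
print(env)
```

env['t'] = 7 → {'g': 3, 'c': 3, 't': 7}
del 'c' → {'g': 3, 't': 7}
env['v'] = env['t']+3 = 10 → {'g': 3, 't': 7, 'v': 10}
env['m'] = env['v']+4 = 14 → {'g': 3, 't': 7, 'v': 10, 'm': 14}
env['m'] = 9 → {'g': 3, 't': 7, 'v': 10, 'm': 9}
env['q'] = 6 → {'g': 3, 't': 7, 'v': 10, 'm': 9, 'q': 6}

{'g': 3, 't': 7, 'v': 10, 'm': 9, 'q': 6}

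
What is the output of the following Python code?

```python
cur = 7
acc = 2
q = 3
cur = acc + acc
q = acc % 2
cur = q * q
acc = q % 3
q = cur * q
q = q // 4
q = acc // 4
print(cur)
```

cur = 2+2 = 4
q = 2%2 = 0
cur = 0*0 = 0
acc = 0%3 = 0
q = 0*0 = 0
q = 0//4 = 0
q = 0//4 = 0

0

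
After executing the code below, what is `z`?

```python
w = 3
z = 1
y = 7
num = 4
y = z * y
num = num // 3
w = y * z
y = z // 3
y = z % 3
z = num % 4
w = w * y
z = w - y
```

y = 1*7 = 7
num = 4//3 = 1
w = 7*1 = 7
y = 1//3 = 0
y = 1%3 = 1
z = 1%4 = 1
w = 7*1 = 7
z = 7-1 = 6

6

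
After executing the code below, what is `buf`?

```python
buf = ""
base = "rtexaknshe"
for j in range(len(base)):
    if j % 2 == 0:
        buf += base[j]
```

'reanh'

j=0: add 'r' → 'r'
j=1: skip
j=2: add 'e' → 're'
j=3: skip
j=4: add 'a' → 'rea'
j=5: skip
j=6: add 'n' → 'rean'
j=7: skip
j=8: add 'h' → 'reanh'
j=9: skip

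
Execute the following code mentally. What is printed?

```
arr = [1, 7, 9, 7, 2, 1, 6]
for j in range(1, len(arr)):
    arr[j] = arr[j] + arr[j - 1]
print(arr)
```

[1, 8, 17, 24, 26, 27, 33]

j=1: arr[1] = 7+1 = 8 → [1, 8, 9, 7, 2, 1, 6]
j=2: arr[2] = 9+8 = 17 → [1, 8, 17, 7, 2, 1, 6]
j=3: arr[3] = 7+17 = 24 → [1, 8, 17, 24, 2, 1, 6]
j=4: arr[4] = 2+24 = 26 → [1, 8, 17, 24, 26, 1, 6]
j=5: arr[5] = 1+26 = 27 → [1, 8, 17, 24, 26, 27, 6]
j=6: arr[6] = 6+27 = 33 → [1, 8, 17, 24, 26, 27, 33]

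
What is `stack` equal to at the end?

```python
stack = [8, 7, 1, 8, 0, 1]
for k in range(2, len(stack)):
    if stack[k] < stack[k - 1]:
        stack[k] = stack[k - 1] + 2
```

[8, 7, 9, 11, 13, 15]

k=2: 1<7, stack[2] = 7+2 = 9 → [8, 7, 9, 8, 0, 1]
k=3: 8<9, stack[3] = 9+2 = 11 → [8, 7, 9, 11, 0, 1]
k=4: 0<11, stack[4] = 11+2 = 13 → [8, 7, 9, 11, 13, 1]
k=5: 1<13, stack[5] = 13+2 = 15 → [8, 7, 9, 11, 13, 15]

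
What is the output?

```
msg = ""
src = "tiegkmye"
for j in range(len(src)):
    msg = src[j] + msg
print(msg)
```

j=0: prepend 't' → 't'
j=1: prepend 'i' → 'it'
j=2: prepend 'e' → 'eit'
j=3: prepend 'g' → 'geit'
j=4: prepend 'k' → 'kgeit'
j=5: prepend 'm' → 'mkgeit'
j=6: prepend 'y' → 'ymkgeit'
j=7: prepend 'e' → 'eymkgeit'

eymkgeit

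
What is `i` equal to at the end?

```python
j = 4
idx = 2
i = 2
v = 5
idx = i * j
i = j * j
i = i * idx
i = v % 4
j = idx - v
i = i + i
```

2

idx = 2*4 = 8
i = 4*4 = 16
i = 16*8 = 128
i = 5%4 = 1
j = 8-5 = 3
i = 1+1 = 2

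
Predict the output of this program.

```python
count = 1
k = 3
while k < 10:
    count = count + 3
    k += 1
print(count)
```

22

k=3: count = 1+3 = 4
k=4: count = 4+3 = 7
k=5: count = 7+3 = 10
k=6: count = 10+3 = 13
k=7: count = 13+3 = 16
k=8: count = 16+3 = 19
k=9: count = 19+3 = 22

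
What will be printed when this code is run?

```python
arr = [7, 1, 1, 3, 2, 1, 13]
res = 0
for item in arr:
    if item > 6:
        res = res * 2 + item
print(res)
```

27

item=7: >6, res = 0*2+7 = 7
item=1: not >6
item=1: not >6
item=3: not >6
item=2: not >6
item=1: not >6
item=13: >6, res = 7*2+13 = 27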